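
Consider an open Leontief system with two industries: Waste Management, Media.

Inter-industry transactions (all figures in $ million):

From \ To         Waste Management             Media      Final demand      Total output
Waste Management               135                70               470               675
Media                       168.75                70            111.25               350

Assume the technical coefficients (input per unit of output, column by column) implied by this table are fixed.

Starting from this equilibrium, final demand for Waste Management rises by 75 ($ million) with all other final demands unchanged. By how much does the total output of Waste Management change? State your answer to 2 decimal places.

Δx_1 = 101.69

Technical coefficients a_ij = z_ij / X_j:
  a_11 = 135/675 = 0.20, a_21 = 168.75/675 = 0.25
  a_12 = 70/350 = 0.20, a_22 = 70/350 = 0.20
I − A =
  [   0.80    -0.20]
  [  -0.25     0.80]
det(I−A) = (0.80)(0.80) − (-0.20)(-0.25) = 0.5900
adj(I−A) = [[0.80, 0.20], [0.25, 0.80]]
(I − A)⁻¹ = adj(I−A) / det(I−A) ≈
  [   1.3559     0.3390]
  [   0.4237     1.3559]
Δx = (I − A)⁻¹ Δd with Δd having +75 in the Waste Management component and 0 elsewhere.
So Δx_1 = L_11 · (+75), where L_11 = adj(I−A)_11 / det(I−A) = 0.80 / 0.5900.
Δx_1 = 0.80 × (+75) / 0.5900 = 60.00 / 0.5900 ≈ 101.69.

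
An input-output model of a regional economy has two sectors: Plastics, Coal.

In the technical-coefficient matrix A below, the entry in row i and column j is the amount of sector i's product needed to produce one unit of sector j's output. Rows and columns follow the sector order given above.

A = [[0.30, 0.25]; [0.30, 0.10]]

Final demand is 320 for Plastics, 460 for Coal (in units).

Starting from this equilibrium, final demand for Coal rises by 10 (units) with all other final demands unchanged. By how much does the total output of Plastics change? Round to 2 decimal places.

I − A =
  [   0.70    -0.25]
  [  -0.30     0.90]
det(I−A) = (0.70)(0.90) − (-0.25)(-0.30) = 0.5550
adj(I−A) = [[0.90, 0.25], [0.30, 0.70]]
(I − A)⁻¹ = adj(I−A) / det(I−A) ≈
  [   1.6216     0.4505]
  [   0.5405     1.2613]
Δx = (I − A)⁻¹ Δd with Δd having +10 in the Coal component and 0 elsewhere.
So Δx_1 = L_12 · (+10), where L_12 = adj(I−A)_12 / det(I−A) = 0.25 / 0.5550.
Δx_1 = 0.25 × (+10) / 0.5550 = 2.50 / 0.5550 ≈ 4.50.

Δx_1 = 4.50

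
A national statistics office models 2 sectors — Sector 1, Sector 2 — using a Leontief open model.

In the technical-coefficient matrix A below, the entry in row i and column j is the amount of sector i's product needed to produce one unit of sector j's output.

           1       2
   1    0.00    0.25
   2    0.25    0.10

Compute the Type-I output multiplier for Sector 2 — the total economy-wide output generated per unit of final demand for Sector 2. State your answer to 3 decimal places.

m_2 = 1.493

I − A =
  [   1.00    -0.25]
  [  -0.25     0.90]
det(I−A) = (1.00)(0.90) − (-0.25)(-0.25) = 0.8375
adj(I−A) = [[0.90, 0.25], [0.25, 1.00]]
(I − A)⁻¹ = adj(I−A) / det(I−A) ≈
  [   1.0746     0.2985]
  [   0.2985     1.1940]
The output multiplier for sector j is the column-j sum of the Leontief inverse (I − A)⁻¹ = adj(I−A) / det(I−A).
Column 2 of adj(I−A): (0.25, 1.00); det(I−A) = 0.8375.
m_2 = (0.25 + 1.00) / 0.8375 = 1.25 / 0.8375 ≈ 1.493.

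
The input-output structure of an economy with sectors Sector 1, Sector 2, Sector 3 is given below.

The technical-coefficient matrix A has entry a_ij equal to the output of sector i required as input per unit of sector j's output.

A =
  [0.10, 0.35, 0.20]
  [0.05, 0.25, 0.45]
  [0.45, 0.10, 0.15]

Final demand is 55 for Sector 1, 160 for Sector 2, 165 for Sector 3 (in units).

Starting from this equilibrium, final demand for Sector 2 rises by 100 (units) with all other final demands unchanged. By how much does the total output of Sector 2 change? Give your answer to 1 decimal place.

Δx_2 = 178.1

I − A =
  [   0.90    -0.35    -0.20]
  [  -0.05     0.75    -0.45]
  [  -0.45    -0.10     0.85]
Cofactors of I−A, C_ij = (−1)^(i+j)·(minor ij) (rows/columns in the sector order above):
  C_11 = (0.75)(0.85) − (-0.45)(-0.10) = 0.5925
  C_12 = −[(-0.05)(0.85) − (-0.45)(-0.45)] = 0.2450
  C_13 = (-0.05)(-0.10) − (0.75)(-0.45) = 0.3425
  C_21 = −[(-0.35)(0.85) − (-0.20)(-0.10)] = 0.3175
  C_22 = (0.90)(0.85) − (-0.20)(-0.45) = 0.6750
  C_23 = −[(0.90)(-0.10) − (-0.35)(-0.45)] = 0.2475
  C_31 = (-0.35)(-0.45) − (-0.20)(0.75) = 0.3075
  C_32 = −[(0.90)(-0.45) − (-0.20)(-0.05)] = 0.4150
  C_33 = (0.90)(0.75) − (-0.35)(-0.05) = 0.6575
det(I−A) = Σ_j (I−A)_1j·C_1j = (0.90)(0.5925) + (-0.35)(0.2450) + (-0.20)(0.3425) = 0.3790
adj(I−A) = Cᵀ =
  [ 0.5925   0.3175   0.3075]
  [ 0.2450   0.6750   0.4150]
  [ 0.3425   0.2475   0.6575]
(I − A)⁻¹ = adj(I−A) / det(I−A) ≈
  [   1.5633     0.8377     0.8113]
  [   0.6464     1.7810     1.0950]
  [   0.9037     0.6530     1.7348]
Δx = (I − A)⁻¹ Δd with Δd having +100 in the Sector 2 component and 0 elsewhere.
So Δx_2 = L_22 · (+100), where L_22 = adj(I−A)_22 / det(I−A) = 0.6750 / 0.3790.
Δx_2 = 0.6750 × (+100) / 0.3790 = 67.50 / 0.3790 ≈ 178.1.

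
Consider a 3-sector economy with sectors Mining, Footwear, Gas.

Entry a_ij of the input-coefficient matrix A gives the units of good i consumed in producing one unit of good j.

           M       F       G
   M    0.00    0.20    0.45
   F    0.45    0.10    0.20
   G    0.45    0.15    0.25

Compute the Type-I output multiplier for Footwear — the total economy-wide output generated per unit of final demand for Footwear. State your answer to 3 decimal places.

m_F = 2.897

I − A =
  [   1.00    -0.20    -0.45]
  [  -0.45     0.90    -0.20]
  [  -0.45    -0.15     0.75]
Cofactors of I−A, C_ij = (−1)^(i+j)·(minor ij) (rows/columns in the sector order above):
  C_11 = (0.90)(0.75) − (-0.20)(-0.15) = 0.6450
  C_12 = −[(-0.45)(0.75) − (-0.20)(-0.45)] = 0.4275
  C_13 = (-0.45)(-0.15) − (0.90)(-0.45) = 0.4725
  C_21 = −[(-0.20)(0.75) − (-0.45)(-0.15)] = 0.2175
  C_22 = (1.00)(0.75) − (-0.45)(-0.45) = 0.5475
  C_23 = −[(1.00)(-0.15) − (-0.20)(-0.45)] = 0.2400
  C_31 = (-0.20)(-0.20) − (-0.45)(0.90) = 0.4450
  C_32 = −[(1.00)(-0.20) − (-0.45)(-0.45)] = 0.4025
  C_33 = (1.00)(0.90) − (-0.20)(-0.45) = 0.8100
det(I−A) = Σ_j (I−A)_1j·C_1j = (1.00)(0.6450) + (-0.20)(0.4275) + (-0.45)(0.4725) = 0.346875
adj(I−A) = Cᵀ =
  [ 0.6450   0.2175   0.4450]
  [ 0.4275   0.5475   0.4025]
  [ 0.4725   0.2400   0.8100]
(I − A)⁻¹ = adj(I−A) / det(I−A) ≈
  [   1.8595     0.6270     1.2829]
  [   1.2324     1.5784     1.1604]
  [   1.3622     0.6919     2.3351]
The output multiplier for sector j is the column-j sum of the Leontief inverse (I − A)⁻¹ = adj(I−A) / det(I−A).
Column F of adj(I−A): (0.2175, 0.5475, 0.2400); det(I−A) = 0.346875.
m_F = (0.2175 + 0.5475 + 0.2400) / 0.346875 = 1.005 / 0.346875 ≈ 2.897.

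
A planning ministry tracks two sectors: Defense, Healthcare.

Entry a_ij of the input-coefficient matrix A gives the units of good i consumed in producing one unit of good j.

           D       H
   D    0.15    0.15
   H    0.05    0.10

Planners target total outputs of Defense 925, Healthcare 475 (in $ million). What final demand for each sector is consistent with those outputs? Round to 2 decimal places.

I − A =
  [   0.85    -0.15]
  [  -0.05     0.90]
d = (I − A) x:
  d_D = (+0.85)·925 + (-0.15)·475 = 715.00
  d_H = (-0.05)·925 + (+0.90)·475 = 381.25

d_D = 715.00, d_H = 381.25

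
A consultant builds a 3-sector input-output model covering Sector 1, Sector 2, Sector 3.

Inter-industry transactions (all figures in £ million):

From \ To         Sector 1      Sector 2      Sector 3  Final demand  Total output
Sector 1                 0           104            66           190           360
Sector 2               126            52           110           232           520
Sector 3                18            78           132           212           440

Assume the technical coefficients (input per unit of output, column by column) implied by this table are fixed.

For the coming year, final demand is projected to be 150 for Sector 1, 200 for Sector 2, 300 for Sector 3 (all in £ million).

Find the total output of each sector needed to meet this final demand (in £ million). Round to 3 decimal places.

Technical coefficients a_ij = z_ij / X_j:
  a_11 = 0/360 = 0.00, a_21 = 126/360 = 0.35, a_31 = 18/360 = 0.05
  a_12 = 104/520 = 0.20, a_22 = 52/520 = 0.10, a_32 = 78/520 = 0.15
  a_13 = 66/440 = 0.15, a_23 = 110/440 = 0.25, a_33 = 132/440 = 0.30
I − A =
  [   1.00    -0.20    -0.15]
  [  -0.35     0.90    -0.25]
  [  -0.05    -0.15     0.70]
Cofactors of I−A, C_ij = (−1)^(i+j)·(minor ij) (rows/columns in the sector order above):
  C_11 = (0.90)(0.70) − (-0.25)(-0.15) = 0.5925
  C_12 = −[(-0.35)(0.70) − (-0.25)(-0.05)] = 0.2575
  C_13 = (-0.35)(-0.15) − (0.90)(-0.05) = 0.0975
  C_21 = −[(-0.20)(0.70) − (-0.15)(-0.15)] = 0.1625
  C_22 = (1.00)(0.70) − (-0.15)(-0.05) = 0.6925
  C_23 = −[(1.00)(-0.15) − (-0.20)(-0.05)] = 0.1600
  C_31 = (-0.20)(-0.25) − (-0.15)(0.90) = 0.1850
  C_32 = −[(1.00)(-0.25) − (-0.15)(-0.35)] = 0.3025
  C_33 = (1.00)(0.90) − (-0.20)(-0.35) = 0.8300
det(I−A) = Σ_j (I−A)_1j·C_1j = (1.00)(0.5925) + (-0.20)(0.2575) + (-0.15)(0.0975) = 0.526375
adj(I−A) = Cᵀ =
  [ 0.5925   0.1625   0.1850]
  [ 0.2575   0.6925   0.3025]
  [ 0.0975   0.1600   0.8300]
(I − A)⁻¹ = adj(I−A) / det(I−A) ≈
  [   1.1256     0.3087     0.3515]
  [   0.4892     1.3156     0.5747]
  [   0.1852     0.3040     1.5768]
x = (I − A)⁻¹ d = adj(I−A)·d / det(I−A), with det(I−A) = 0.526375:
  x_1 = (0.5925·150 + 0.1625·200 + 0.1850·300) / 0.526375 = 176.875 / 0.526375 ≈ 336.025
  x_2 = (0.2575·150 + 0.6925·200 + 0.3025·300) / 0.526375 = 267.875 / 0.526375 ≈ 508.905
  x_3 = (0.0975·150 + 0.1600·200 + 0.8300·300) / 0.526375 = 295.625 / 0.526375 ≈ 561.624

x_1 = 336.025, x_2 = 508.905, x_3 = 561.624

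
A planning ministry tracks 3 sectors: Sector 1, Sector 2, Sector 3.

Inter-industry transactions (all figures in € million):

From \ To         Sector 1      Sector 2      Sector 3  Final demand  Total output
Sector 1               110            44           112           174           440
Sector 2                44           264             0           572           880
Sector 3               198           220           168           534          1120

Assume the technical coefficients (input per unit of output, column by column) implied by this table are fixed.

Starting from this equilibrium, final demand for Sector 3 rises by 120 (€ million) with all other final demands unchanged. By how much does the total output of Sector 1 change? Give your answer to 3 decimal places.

Δx_1 = 20.588

Technical coefficients a_ij = z_ij / X_j:
  a_11 = 110/440 = 0.25, a_21 = 44/440 = 0.10, a_31 = 198/440 = 0.45
  a_12 = 44/880 = 0.05, a_22 = 264/880 = 0.30, a_32 = 220/880 = 0.25
  a_13 = 112/1120 = 0.10, a_23 = 0/1120 = 0.00, a_33 = 168/1120 = 0.15
I − A =
  [   0.75    -0.05    -0.10]
  [  -0.10     0.70     0.00]
  [  -0.45    -0.25     0.85]
Cofactors of I−A, C_ij = (−1)^(i+j)·(minor ij) (rows/columns in the sector order above):
  C_11 = (0.70)(0.85) − (0.00)(-0.25) = 0.5950
  C_12 = −[(-0.10)(0.85) − (0.00)(-0.45)] = 0.0850
  C_13 = (-0.10)(-0.25) − (0.70)(-0.45) = 0.3400
  C_21 = −[(-0.05)(0.85) − (-0.10)(-0.25)] = 0.0675
  C_22 = (0.75)(0.85) − (-0.10)(-0.45) = 0.5925
  C_23 = −[(0.75)(-0.25) − (-0.05)(-0.45)] = 0.2100
  C_31 = (-0.05)(0.00) − (-0.10)(0.70) = 0.0700
  C_32 = −[(0.75)(0.00) − (-0.10)(-0.10)] = 0.0100
  C_33 = (0.75)(0.70) − (-0.05)(-0.10) = 0.5200
det(I−A) = Σ_j (I−A)_1j·C_1j = (0.75)(0.5950) + (-0.05)(0.0850) + (-0.10)(0.3400) = 0.4080
adj(I−A) = Cᵀ =
  [ 0.5950   0.0675   0.0700]
  [ 0.0850   0.5925   0.0100]
  [ 0.3400   0.2100   0.5200]
(I − A)⁻¹ = adj(I−A) / det(I−A) ≈
  [   1.4583     0.1654     0.1716]
  [   0.2083     1.4522     0.0245]
  [   0.8333     0.5147     1.2745]
Δx = (I − A)⁻¹ Δd with Δd having +120 in the Sector 3 component and 0 elsewhere.
So Δx_1 = L_13 · (+120), where L_13 = adj(I−A)_13 / det(I−A) = 0.0700 / 0.4080.
Δx_1 = 0.0700 × (+120) / 0.4080 = 8.40 / 0.4080 ≈ 20.588.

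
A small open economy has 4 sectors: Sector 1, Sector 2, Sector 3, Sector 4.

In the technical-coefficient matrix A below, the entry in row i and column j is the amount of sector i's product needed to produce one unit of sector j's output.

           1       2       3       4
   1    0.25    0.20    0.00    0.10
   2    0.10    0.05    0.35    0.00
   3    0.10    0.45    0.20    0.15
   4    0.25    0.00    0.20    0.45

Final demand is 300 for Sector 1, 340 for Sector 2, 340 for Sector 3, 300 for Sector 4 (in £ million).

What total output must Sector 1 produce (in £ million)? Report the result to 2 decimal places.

x_1 = 835.36

I − A =
  [   0.75    -0.20     0.00    -0.10]
  [  -0.10     0.95    -0.35     0.00]
  [  -0.10    -0.45     0.80    -0.15]
  [  -0.25     0.00    -0.20     0.55]
Compute the cofactors C_ij = (−1)^(i+j)·(3×3 minor ij) of I−A; the adjugate is their transpose:
adj(I−A) = Cᵀ =
  [ 0.302875   0.091000   0.057500   0.070750]
  [ 0.073375   0.285500   0.137625   0.050875]
  [ 0.112625   0.192875   0.357125   0.117875]
  [ 0.178625   0.111500   0.156000   0.428875]
det(I−A) = Σ_j (I−A)_1j·C_1j = (0.75)(0.302875) + (-0.20)(0.073375) + (0.00)(0.112625) + (-0.10)(0.178625) = 0.19461875
(I − A)⁻¹ = adj(I−A) / det(I−A) ≈
  [   1.5562     0.4676     0.2954     0.3635]
  [   0.3770     1.4670     0.7072     0.2614]
  [   0.5787     0.9910     1.8350     0.6057]
  [   0.9178     0.5729     0.8016     2.2037]
x = (I − A)⁻¹ d = adj(I−A)·d / det(I−A), with det(I−A) = 0.19461875:
  x_1 = (0.302875·300 + 0.091000·340 + 0.057500·340 + 0.070750·300) / 0.19461875 = 162.5775 / 0.19461875 ≈ 835.36
  x_2 = (0.073375·300 + 0.285500·340 + 0.137625·340 + 0.050875·300) / 0.19461875 = 181.1375 / 0.19461875 ≈ 930.73
  x_3 = (0.112625·300 + 0.192875·340 + 0.357125·340 + 0.117875·300) / 0.19461875 = 256.15 / 0.19461875 ≈ 1316.16
  x_4 = (0.178625·300 + 0.111500·340 + 0.156000·340 + 0.428875·300) / 0.19461875 = 273.20 / 0.19461875 ≈ 1403.77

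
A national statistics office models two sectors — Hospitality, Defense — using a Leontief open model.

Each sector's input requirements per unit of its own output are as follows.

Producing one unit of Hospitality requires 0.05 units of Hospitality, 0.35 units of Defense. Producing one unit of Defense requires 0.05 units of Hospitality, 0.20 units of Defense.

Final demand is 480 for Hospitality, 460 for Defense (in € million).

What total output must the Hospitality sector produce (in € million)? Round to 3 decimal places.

x_1 = 548.148

I − A =
  [   0.95    -0.05]
  [  -0.35     0.80]
det(I−A) = (0.95)(0.80) − (-0.05)(-0.35) = 0.7425
adj(I−A) = [[0.80, 0.05], [0.35, 0.95]]
(I − A)⁻¹ = adj(I−A) / det(I−A) ≈
  [   1.0774     0.0673]
  [   0.4714     1.2795]
x = (I − A)⁻¹ d = adj(I−A)·d / det(I−A), with det(I−A) = 0.7425:
  x_1 = (0.80·480 + 0.05·460) / 0.7425 = 407.00 / 0.7425 ≈ 548.148
  x_2 = (0.35·480 + 0.95·460) / 0.7425 = 605.00 / 0.7425 ≈ 814.815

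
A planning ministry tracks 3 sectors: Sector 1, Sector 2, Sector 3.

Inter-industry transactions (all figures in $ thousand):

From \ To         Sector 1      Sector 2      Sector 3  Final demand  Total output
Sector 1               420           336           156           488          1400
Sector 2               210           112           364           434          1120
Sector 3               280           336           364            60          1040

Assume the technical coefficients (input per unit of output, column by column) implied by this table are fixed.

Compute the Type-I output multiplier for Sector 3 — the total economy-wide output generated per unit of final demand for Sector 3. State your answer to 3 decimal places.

Technical coefficients a_ij = z_ij / X_j:
  a_11 = 420/1400 = 0.30, a_21 = 210/1400 = 0.15, a_31 = 280/1400 = 0.20
  a_12 = 336/1120 = 0.30, a_22 = 112/1120 = 0.10, a_32 = 336/1120 = 0.30
  a_13 = 156/1040 = 0.15, a_23 = 364/1040 = 0.35, a_33 = 364/1040 = 0.35
I − A =
  [   0.70    -0.30    -0.15]
  [  -0.15     0.90    -0.35]
  [  -0.20    -0.30     0.65]
Cofactors of I−A, C_ij = (−1)^(i+j)·(minor ij) (rows/columns in the sector order above):
  C_11 = (0.90)(0.65) − (-0.35)(-0.30) = 0.4800
  C_12 = −[(-0.15)(0.65) − (-0.35)(-0.20)] = 0.1675
  C_13 = (-0.15)(-0.30) − (0.90)(-0.20) = 0.2250
  C_21 = −[(-0.30)(0.65) − (-0.15)(-0.30)] = 0.2400
  C_22 = (0.70)(0.65) − (-0.15)(-0.20) = 0.4250
  C_23 = −[(0.70)(-0.30) − (-0.30)(-0.20)] = 0.2700
  C_31 = (-0.30)(-0.35) − (-0.15)(0.90) = 0.2400
  C_32 = −[(0.70)(-0.35) − (-0.15)(-0.15)] = 0.2675
  C_33 = (0.70)(0.90) − (-0.30)(-0.15) = 0.5850
det(I−A) = Σ_j (I−A)_1j·C_1j = (0.70)(0.4800) + (-0.30)(0.1675) + (-0.15)(0.2250) = 0.2520
adj(I−A) = Cᵀ =
  [ 0.4800   0.2400   0.2400]
  [ 0.1675   0.4250   0.2675]
  [ 0.2250   0.2700   0.5850]
(I − A)⁻¹ = adj(I−A) / det(I−A) ≈
  [   1.9048     0.9524     0.9524]
  [   0.6647     1.6865     1.0615]
  [   0.8929     1.0714     2.3214]
The output multiplier for sector j is the column-j sum of the Leontief inverse (I − A)⁻¹ = adj(I−A) / det(I−A).
Column 3 of adj(I−A): (0.2400, 0.2675, 0.5850); det(I−A) = 0.2520.
m_3 = (0.2400 + 0.2675 + 0.5850) / 0.2520 = 1.0925 / 0.2520 ≈ 4.335.

m_3 = 4.335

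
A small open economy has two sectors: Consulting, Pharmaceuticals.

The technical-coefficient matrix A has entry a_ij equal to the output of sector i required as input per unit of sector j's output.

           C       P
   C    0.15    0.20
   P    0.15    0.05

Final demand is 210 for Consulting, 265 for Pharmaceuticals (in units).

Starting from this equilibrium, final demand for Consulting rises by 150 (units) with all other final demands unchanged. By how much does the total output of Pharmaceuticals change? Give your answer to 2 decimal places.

Δx_P = 28.94

I − A =
  [   0.85    -0.20]
  [  -0.15     0.95]
det(I−A) = (0.85)(0.95) − (-0.20)(-0.15) = 0.7775
adj(I−A) = [[0.95, 0.20], [0.15, 0.85]]
(I − A)⁻¹ = adj(I−A) / det(I−A) ≈
  [   1.2219     0.2572]
  [   0.1929     1.0932]
Δx = (I − A)⁻¹ Δd with Δd having +150 in the Consulting component and 0 elsewhere.
So Δx_P = L_PC · (+150), where L_PC = adj(I−A)_PC / det(I−A) = 0.15 / 0.7775.
Δx_P = 0.15 × (+150) / 0.7775 = 22.50 / 0.7775 ≈ 28.94.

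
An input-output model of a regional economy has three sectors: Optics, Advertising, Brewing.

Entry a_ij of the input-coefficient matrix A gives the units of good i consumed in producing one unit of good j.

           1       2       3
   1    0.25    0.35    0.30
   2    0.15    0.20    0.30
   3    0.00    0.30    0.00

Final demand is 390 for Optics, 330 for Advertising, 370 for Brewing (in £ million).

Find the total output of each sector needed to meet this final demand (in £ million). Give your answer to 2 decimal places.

x_1 = 1178.46, x_2 = 870.10, x_3 = 631.03

I − A =
  [   0.75    -0.35    -0.30]
  [  -0.15     0.80    -0.30]
  [   0.00    -0.30     1.00]
Cofactors of I−A, C_ij = (−1)^(i+j)·(minor ij) (rows/columns in the sector order above):
  C_11 = (0.80)(1.00) − (-0.30)(-0.30) = 0.7100
  C_12 = −[(-0.15)(1.00) − (-0.30)(0.00)] = 0.1500
  C_13 = (-0.15)(-0.30) − (0.80)(0.00) = 0.0450
  C_21 = −[(-0.35)(1.00) − (-0.30)(-0.30)] = 0.4400
  C_22 = (0.75)(1.00) − (-0.30)(0.00) = 0.7500
  C_23 = −[(0.75)(-0.30) − (-0.35)(0.00)] = 0.2250
  C_31 = (-0.35)(-0.30) − (-0.30)(0.80) = 0.3450
  C_32 = −[(0.75)(-0.30) − (-0.30)(-0.15)] = 0.2700
  C_33 = (0.75)(0.80) − (-0.35)(-0.15) = 0.5475
det(I−A) = Σ_j (I−A)_1j·C_1j = (0.75)(0.7100) + (-0.35)(0.1500) + (-0.30)(0.0450) = 0.4665
adj(I−A) = Cᵀ =
  [ 0.7100   0.4400   0.3450]
  [ 0.1500   0.7500   0.2700]
  [ 0.0450   0.2250   0.5475]
(I − A)⁻¹ = adj(I−A) / det(I−A) ≈
  [   1.5220     0.9432     0.7395]
  [   0.3215     1.6077     0.5788]
  [   0.0965     0.4823     1.1736]
x = (I − A)⁻¹ d = adj(I−A)·d / det(I−A), with det(I−A) = 0.4665:
  x_1 = (0.7100·390 + 0.4400·330 + 0.3450·370) / 0.4665 = 549.75 / 0.4665 ≈ 1178.46
  x_2 = (0.1500·390 + 0.7500·330 + 0.2700·370) / 0.4665 = 405.90 / 0.4665 ≈ 870.10
  x_3 = (0.0450·390 + 0.2250·330 + 0.5475·370) / 0.4665 = 294.375 / 0.4665 ≈ 631.03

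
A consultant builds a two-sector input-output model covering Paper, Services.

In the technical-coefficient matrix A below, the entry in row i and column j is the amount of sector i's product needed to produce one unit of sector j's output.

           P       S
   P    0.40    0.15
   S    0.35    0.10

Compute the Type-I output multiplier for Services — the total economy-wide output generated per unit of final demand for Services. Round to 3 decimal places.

I − A =
  [   0.60    -0.15]
  [  -0.35     0.90]
det(I−A) = (0.60)(0.90) − (-0.15)(-0.35) = 0.4875
adj(I−A) = [[0.90, 0.15], [0.35, 0.60]]
(I − A)⁻¹ = adj(I−A) / det(I−A) ≈
  [   1.8462     0.3077]
  [   0.7179     1.2308]
The output multiplier for sector j is the column-j sum of the Leontief inverse (I − A)⁻¹ = adj(I−A) / det(I−A).
Column S of adj(I−A): (0.15, 0.60); det(I−A) = 0.4875.
m_S = (0.15 + 0.60) / 0.4875 = 0.75 / 0.4875 ≈ 1.538.

m_S = 1.538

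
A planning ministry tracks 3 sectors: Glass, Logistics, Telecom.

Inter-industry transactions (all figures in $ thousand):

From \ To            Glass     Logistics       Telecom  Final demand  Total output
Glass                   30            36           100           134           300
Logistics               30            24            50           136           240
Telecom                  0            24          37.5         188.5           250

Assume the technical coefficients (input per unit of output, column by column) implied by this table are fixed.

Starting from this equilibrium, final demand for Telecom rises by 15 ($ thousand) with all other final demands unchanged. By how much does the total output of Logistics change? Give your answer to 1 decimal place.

Technical coefficients a_ij = z_ij / X_j:
  a_11 = 30/300 = 0.10, a_21 = 30/300 = 0.10, a_31 = 0/300 = 0.00
  a_12 = 36/240 = 0.15, a_22 = 24/240 = 0.10, a_32 = 24/240 = 0.10
  a_13 = 100/250 = 0.40, a_23 = 50/250 = 0.20, a_33 = 37.5/250 = 0.15
I − A =
  [   0.90    -0.15    -0.40]
  [  -0.10     0.90    -0.20]
  [   0.00    -0.10     0.85]
Cofactors of I−A, C_ij = (−1)^(i+j)·(minor ij) (rows/columns in the sector order above):
  C_11 = (0.90)(0.85) − (-0.20)(-0.10) = 0.7450
  C_12 = −[(-0.10)(0.85) − (-0.20)(0.00)] = 0.0850
  C_13 = (-0.10)(-0.10) − (0.90)(0.00) = 0.0100
  C_21 = −[(-0.15)(0.85) − (-0.40)(-0.10)] = 0.1675
  C_22 = (0.90)(0.85) − (-0.40)(0.00) = 0.7650
  C_23 = −[(0.90)(-0.10) − (-0.15)(0.00)] = 0.0900
  C_31 = (-0.15)(-0.20) − (-0.40)(0.90) = 0.3900
  C_32 = −[(0.90)(-0.20) − (-0.40)(-0.10)] = 0.2200
  C_33 = (0.90)(0.90) − (-0.15)(-0.10) = 0.7950
det(I−A) = Σ_j (I−A)_1j·C_1j = (0.90)(0.7450) + (-0.15)(0.0850) + (-0.40)(0.0100) = 0.65375
adj(I−A) = Cᵀ =
  [ 0.7450   0.1675   0.3900]
  [ 0.0850   0.7650   0.2200]
  [ 0.0100   0.0900   0.7950]
(I − A)⁻¹ = adj(I−A) / det(I−A) ≈
  [   1.1396     0.2562     0.5966]
  [   0.1300     1.1702     0.3365]
  [   0.0153     0.1377     1.2161]
Δx = (I − A)⁻¹ Δd with Δd having +15 in the Telecom component and 0 elsewhere.
So Δx_2 = L_23 · (+15), where L_23 = adj(I−A)_23 / det(I−A) = 0.2200 / 0.65375.
Δx_2 = 0.2200 × (+15) / 0.65375 = 3.30 / 0.65375 ≈ 5.0.

Δx_2 = 5.0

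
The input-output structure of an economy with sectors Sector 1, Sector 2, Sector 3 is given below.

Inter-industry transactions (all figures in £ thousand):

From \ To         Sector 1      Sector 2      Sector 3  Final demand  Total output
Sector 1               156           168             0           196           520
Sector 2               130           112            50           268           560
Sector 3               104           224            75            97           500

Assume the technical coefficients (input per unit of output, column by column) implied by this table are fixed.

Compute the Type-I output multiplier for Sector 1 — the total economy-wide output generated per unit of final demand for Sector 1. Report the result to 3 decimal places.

m_1 = 2.994

Technical coefficients a_ij = z_ij / X_j:
  a_11 = 156/520 = 0.30, a_21 = 130/520 = 0.25, a_31 = 104/520 = 0.20
  a_12 = 168/560 = 0.30, a_22 = 112/560 = 0.20, a_32 = 224/560 = 0.40
  a_13 = 0/500 = 0.00, a_23 = 50/500 = 0.10, a_33 = 75/500 = 0.15
I − A =
  [   0.70    -0.30     0.00]
  [  -0.25     0.80    -0.10]
  [  -0.20    -0.40     0.85]
Cofactors of I−A, C_ij = (−1)^(i+j)·(minor ij) (rows/columns in the sector order above):
  C_11 = (0.80)(0.85) − (-0.10)(-0.40) = 0.6400
  C_12 = −[(-0.25)(0.85) − (-0.10)(-0.20)] = 0.2325
  C_13 = (-0.25)(-0.40) − (0.80)(-0.20) = 0.2600
  C_21 = −[(-0.30)(0.85) − (0.00)(-0.40)] = 0.2550
  C_22 = (0.70)(0.85) − (0.00)(-0.20) = 0.5950
  C_23 = −[(0.70)(-0.40) − (-0.30)(-0.20)] = 0.3400
  C_31 = (-0.30)(-0.10) − (0.00)(0.80) = 0.0300
  C_32 = −[(0.70)(-0.10) − (0.00)(-0.25)] = 0.0700
  C_33 = (0.70)(0.80) − (-0.30)(-0.25) = 0.4850
det(I−A) = Σ_j (I−A)_1j·C_1j = (0.70)(0.6400) + (-0.30)(0.2325) + (0.00)(0.2600) = 0.37825
adj(I−A) = Cᵀ =
  [ 0.6400   0.2550   0.0300]
  [ 0.2325   0.5950   0.0700]
  [ 0.2600   0.3400   0.4850]
(I − A)⁻¹ = adj(I−A) / det(I−A) ≈
  [   1.6920     0.6742     0.0793]
  [   0.6147     1.5730     0.1851]
  [   0.6874     0.8989     1.2822]
The output multiplier for sector j is the column-j sum of the Leontief inverse (I − A)⁻¹ = adj(I−A) / det(I−A).
Column 1 of adj(I−A): (0.6400, 0.2325, 0.2600); det(I−A) = 0.37825.
m_1 = (0.6400 + 0.2325 + 0.2600) / 0.37825 = 1.1325 / 0.37825 ≈ 2.994.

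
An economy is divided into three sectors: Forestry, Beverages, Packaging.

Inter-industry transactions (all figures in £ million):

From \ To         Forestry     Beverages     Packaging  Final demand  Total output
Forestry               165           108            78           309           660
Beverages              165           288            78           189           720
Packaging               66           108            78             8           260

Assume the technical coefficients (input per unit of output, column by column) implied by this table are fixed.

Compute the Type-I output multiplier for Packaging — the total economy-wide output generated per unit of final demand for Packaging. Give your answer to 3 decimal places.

m_3 = 4.237

Technical coefficients a_ij = z_ij / X_j:
  a_11 = 165/660 = 0.25, a_21 = 165/660 = 0.25, a_31 = 66/660 = 0.10
  a_12 = 108/720 = 0.15, a_22 = 288/720 = 0.40, a_32 = 108/720 = 0.15
  a_13 = 78/260 = 0.30, a_23 = 78/260 = 0.30, a_33 = 78/260 = 0.30
I − A =
  [   0.75    -0.15    -0.30]
  [  -0.25     0.60    -0.30]
  [  -0.10    -0.15     0.70]
Cofactors of I−A, C_ij = (−1)^(i+j)·(minor ij) (rows/columns in the sector order above):
  C_11 = (0.60)(0.70) − (-0.30)(-0.15) = 0.3750
  C_12 = −[(-0.25)(0.70) − (-0.30)(-0.10)] = 0.2050
  C_13 = (-0.25)(-0.15) − (0.60)(-0.10) = 0.0975
  C_21 = −[(-0.15)(0.70) − (-0.30)(-0.15)] = 0.1500
  C_22 = (0.75)(0.70) − (-0.30)(-0.10) = 0.4950
  C_23 = −[(0.75)(-0.15) − (-0.15)(-0.10)] = 0.1275
  C_31 = (-0.15)(-0.30) − (-0.30)(0.60) = 0.2250
  C_32 = −[(0.75)(-0.30) − (-0.30)(-0.25)] = 0.3000
  C_33 = (0.75)(0.60) − (-0.15)(-0.25) = 0.4125
det(I−A) = Σ_j (I−A)_1j·C_1j = (0.75)(0.3750) + (-0.15)(0.2050) + (-0.30)(0.0975) = 0.22125
adj(I−A) = Cᵀ =
  [ 0.3750   0.1500   0.2250]
  [ 0.2050   0.4950   0.3000]
  [ 0.0975   0.1275   0.4125]
(I − A)⁻¹ = adj(I−A) / det(I−A) ≈
  [   1.6949     0.6780     1.0169]
  [   0.9266     2.2373     1.3559]
  [   0.4407     0.5763     1.8644]
The output multiplier for sector j is the column-j sum of the Leontief inverse (I − A)⁻¹ = adj(I−A) / det(I−A).
Column 3 of adj(I−A): (0.2250, 0.3000, 0.4125); det(I−A) = 0.22125.
m_3 = (0.2250 + 0.3000 + 0.4125) / 0.22125 = 0.9375 / 0.22125 ≈ 4.237.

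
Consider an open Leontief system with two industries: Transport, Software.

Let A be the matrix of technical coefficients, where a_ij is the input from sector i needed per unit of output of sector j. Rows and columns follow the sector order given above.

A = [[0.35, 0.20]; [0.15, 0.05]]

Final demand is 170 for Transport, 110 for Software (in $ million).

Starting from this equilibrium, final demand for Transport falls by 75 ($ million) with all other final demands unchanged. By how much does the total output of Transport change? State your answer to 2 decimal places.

I − A =
  [   0.65    -0.20]
  [  -0.15     0.95]
det(I−A) = (0.65)(0.95) − (-0.20)(-0.15) = 0.5875
adj(I−A) = [[0.95, 0.20], [0.15, 0.65]]
(I − A)⁻¹ = adj(I−A) / det(I−A) ≈
  [   1.6170     0.3404]
  [   0.2553     1.1064]
Δx = (I − A)⁻¹ Δd with Δd having -75 in the Transport component and 0 elsewhere.
So Δx_1 = L_11 · (-75), where L_11 = adj(I−A)_11 / det(I−A) = 0.95 / 0.5875.
Δx_1 = 0.95 × (-75) / 0.5875 = -71.25 / 0.5875 ≈ -121.28.

Δx_1 = -121.28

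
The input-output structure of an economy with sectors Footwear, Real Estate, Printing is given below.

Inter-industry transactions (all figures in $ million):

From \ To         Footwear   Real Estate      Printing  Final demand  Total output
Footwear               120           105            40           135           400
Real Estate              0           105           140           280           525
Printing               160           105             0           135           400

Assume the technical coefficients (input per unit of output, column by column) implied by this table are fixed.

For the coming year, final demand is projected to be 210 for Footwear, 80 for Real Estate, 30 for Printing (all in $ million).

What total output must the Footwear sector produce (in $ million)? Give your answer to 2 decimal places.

x_1 = 388.91

Technical coefficients a_ij = z_ij / X_j:
  a_11 = 120/400 = 0.30, a_21 = 0/400 = 0.00, a_31 = 160/400 = 0.40
  a_12 = 105/525 = 0.20, a_22 = 105/525 = 0.20, a_32 = 105/525 = 0.20
  a_13 = 40/400 = 0.10, a_23 = 140/400 = 0.35, a_33 = 0/400 = 0.00
I − A =
  [   0.70    -0.20    -0.10]
  [   0.00     0.80    -0.35]
  [  -0.40    -0.20     1.00]
Cofactors of I−A, C_ij = (−1)^(i+j)·(minor ij) (rows/columns in the sector order above):
  C_11 = (0.80)(1.00) − (-0.35)(-0.20) = 0.7300
  C_12 = −[(0.00)(1.00) − (-0.35)(-0.40)] = 0.1400
  C_13 = (0.00)(-0.20) − (0.80)(-0.40) = 0.3200
  C_21 = −[(-0.20)(1.00) − (-0.10)(-0.20)] = 0.2200
  C_22 = (0.70)(1.00) − (-0.10)(-0.40) = 0.6600
  C_23 = −[(0.70)(-0.20) − (-0.20)(-0.40)] = 0.2200
  C_31 = (-0.20)(-0.35) − (-0.10)(0.80) = 0.1500
  C_32 = −[(0.70)(-0.35) − (-0.10)(0.00)] = 0.2450
  C_33 = (0.70)(0.80) − (-0.20)(0.00) = 0.5600
det(I−A) = Σ_j (I−A)_1j·C_1j = (0.70)(0.7300) + (-0.20)(0.1400) + (-0.10)(0.3200) = 0.4510
adj(I−A) = Cᵀ =
  [ 0.7300   0.2200   0.1500]
  [ 0.1400   0.6600   0.2450]
  [ 0.3200   0.2200   0.5600]
(I − A)⁻¹ = adj(I−A) / det(I−A) ≈
  [   1.6186     0.4878     0.3326]
  [   0.3104     1.4634     0.5432]
  [   0.7095     0.4878     1.2417]
x = (I − A)⁻¹ d = adj(I−A)·d / det(I−A), with det(I−A) = 0.4510:
  x_1 = (0.7300·210 + 0.2200·80 + 0.1500·30) / 0.4510 = 175.40 / 0.4510 ≈ 388.91
  x_2 = (0.1400·210 + 0.6600·80 + 0.2450·30) / 0.4510 = 89.55 / 0.4510 ≈ 198.56
  x_3 = (0.3200·210 + 0.2200·80 + 0.5600·30) / 0.4510 = 101.60 / 0.4510 ≈ 225.28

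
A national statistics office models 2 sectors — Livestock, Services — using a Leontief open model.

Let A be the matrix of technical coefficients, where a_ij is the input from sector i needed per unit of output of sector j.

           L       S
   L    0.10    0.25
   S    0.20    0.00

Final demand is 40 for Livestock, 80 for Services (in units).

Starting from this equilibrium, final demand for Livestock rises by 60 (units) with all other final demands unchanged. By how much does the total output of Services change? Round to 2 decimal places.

I − A =
  [   0.90    -0.25]
  [  -0.20     1.00]
det(I−A) = (0.90)(1.00) − (-0.25)(-0.20) = 0.8500
adj(I−A) = [[1.00, 0.25], [0.20, 0.90]]
(I − A)⁻¹ = adj(I−A) / det(I−A) ≈
  [   1.1765     0.2941]
  [   0.2353     1.0588]
Δx = (I − A)⁻¹ Δd with Δd having +60 in the Livestock component and 0 elsewhere.
So Δx_S = L_SL · (+60), where L_SL = adj(I−A)_SL / det(I−A) = 0.20 / 0.8500.
Δx_S = 0.20 × (+60) / 0.8500 = 12.00 / 0.8500 ≈ 14.12.

Δx_S = 14.12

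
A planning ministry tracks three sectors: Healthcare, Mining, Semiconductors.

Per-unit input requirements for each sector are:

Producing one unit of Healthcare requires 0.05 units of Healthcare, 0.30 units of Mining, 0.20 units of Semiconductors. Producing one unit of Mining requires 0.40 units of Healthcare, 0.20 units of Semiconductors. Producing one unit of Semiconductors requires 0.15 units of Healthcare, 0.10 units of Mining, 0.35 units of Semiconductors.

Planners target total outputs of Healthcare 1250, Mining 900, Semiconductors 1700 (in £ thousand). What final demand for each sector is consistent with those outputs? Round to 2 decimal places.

I − A =
  [   0.95    -0.40    -0.15]
  [  -0.30     1.00    -0.10]
  [  -0.20    -0.20     0.65]
d = (I − A) x:
  d_H = (+0.95)·1250 + (-0.40)·900 + (-0.15)·1700 = 572.50
  d_M = (-0.30)·1250 + (+1.00)·900 + (-0.10)·1700 = 355.00
  d_S = (-0.20)·1250 + (-0.20)·900 + (+0.65)·1700 = 675.00

d_H = 572.50, d_M = 355.00, d_S = 675.00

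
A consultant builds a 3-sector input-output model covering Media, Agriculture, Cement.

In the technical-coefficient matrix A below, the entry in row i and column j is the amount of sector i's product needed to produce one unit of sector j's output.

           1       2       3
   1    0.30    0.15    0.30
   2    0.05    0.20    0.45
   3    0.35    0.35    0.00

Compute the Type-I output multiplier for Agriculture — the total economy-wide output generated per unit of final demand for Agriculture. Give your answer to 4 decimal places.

I − A =
  [   0.70    -0.15    -0.30]
  [  -0.05     0.80    -0.45]
  [  -0.35    -0.35     1.00]
Cofactors of I−A, C_ij = (−1)^(i+j)·(minor ij) (rows/columns in the sector order above):
  C_11 = (0.80)(1.00) − (-0.45)(-0.35) = 0.6425
  C_12 = −[(-0.05)(1.00) − (-0.45)(-0.35)] = 0.2075
  C_13 = (-0.05)(-0.35) − (0.80)(-0.35) = 0.2975
  C_21 = −[(-0.15)(1.00) − (-0.30)(-0.35)] = 0.2550
  C_22 = (0.70)(1.00) − (-0.30)(-0.35) = 0.5950
  C_23 = −[(0.70)(-0.35) − (-0.15)(-0.35)] = 0.2975
  C_31 = (-0.15)(-0.45) − (-0.30)(0.80) = 0.3075
  C_32 = −[(0.70)(-0.45) − (-0.30)(-0.05)] = 0.3300
  C_33 = (0.70)(0.80) − (-0.15)(-0.05) = 0.5525
det(I−A) = Σ_j (I−A)_1j·C_1j = (0.70)(0.6425) + (-0.15)(0.2075) + (-0.30)(0.2975) = 0.329375
adj(I−A) = Cᵀ =
  [ 0.6425   0.2550   0.3075]
  [ 0.2075   0.5950   0.3300]
  [ 0.2975   0.2975   0.5525]
(I − A)⁻¹ = adj(I−A) / det(I−A) ≈
  [   1.95066     0.77419     0.93359]
  [   0.62998     1.80645     1.00190]
  [   0.90323     0.90323     1.67742]
The output multiplier for sector j is the column-j sum of the Leontief inverse (I − A)⁻¹ = adj(I−A) / det(I−A).
Column 2 of adj(I−A): (0.2550, 0.5950, 0.2975); det(I−A) = 0.329375.
m_2 = (0.2550 + 0.5950 + 0.2975) / 0.329375 = 1.1475 / 0.329375 ≈ 3.4839.

m_2 = 3.4839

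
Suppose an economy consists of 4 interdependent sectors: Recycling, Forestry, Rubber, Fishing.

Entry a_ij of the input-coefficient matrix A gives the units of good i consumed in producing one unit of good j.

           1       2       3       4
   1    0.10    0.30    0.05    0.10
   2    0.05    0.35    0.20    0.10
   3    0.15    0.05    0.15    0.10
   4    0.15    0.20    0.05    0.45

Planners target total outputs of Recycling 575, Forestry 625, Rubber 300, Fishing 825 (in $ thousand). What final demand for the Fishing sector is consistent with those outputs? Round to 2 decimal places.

I − A =
  [   0.90    -0.30    -0.05    -0.10]
  [  -0.05     0.65    -0.20    -0.10]
  [  -0.15    -0.05     0.85    -0.10]
  [  -0.15    -0.20    -0.05     0.55]
d = (I − A) x:
  d_1 = (+0.90)·575 + (-0.30)·625 + (-0.05)·300 + (-0.10)·825 = 232.50
  d_2 = (-0.05)·575 + (+0.65)·625 + (-0.20)·300 + (-0.10)·825 = 235.00
  d_3 = (-0.15)·575 + (-0.05)·625 + (+0.85)·300 + (-0.10)·825 = 55.00
  d_4 = (-0.15)·575 + (-0.20)·625 + (-0.05)·300 + (+0.55)·825 = 227.50

d_4 = 227.50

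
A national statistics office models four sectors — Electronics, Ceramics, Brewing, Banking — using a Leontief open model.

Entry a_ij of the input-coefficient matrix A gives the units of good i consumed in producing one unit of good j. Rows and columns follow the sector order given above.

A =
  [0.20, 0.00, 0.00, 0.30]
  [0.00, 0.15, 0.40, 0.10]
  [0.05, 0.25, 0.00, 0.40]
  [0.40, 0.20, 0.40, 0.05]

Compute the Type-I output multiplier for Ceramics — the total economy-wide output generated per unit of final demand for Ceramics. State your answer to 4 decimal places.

I − A =
  [   0.80     0.00     0.00    -0.30]
  [   0.00     0.85    -0.40    -0.10]
  [  -0.05    -0.25     1.00    -0.40]
  [  -0.40    -0.20    -0.40     0.95]
Compute the cofactors C_ij = (−1)^(i+j)·(3×3 minor ij) of I−A; the adjugate is their transpose:
adj(I−A) = Cᵀ =
  [ 0.514500   0.090000   0.126000   0.225000]
  [ 0.125000   0.506000   0.288000   0.214000]
  [ 0.185375   0.227000   0.528000   0.304750]
  [ 0.321000   0.240000   0.336000   0.600000]
det(I−A) = Σ_j (I−A)_1j·C_1j = (0.80)(0.514500) + (0.00)(0.125000) + (0.00)(0.185375) + (-0.30)(0.321000) = 0.3153
(I − A)⁻¹ = adj(I−A) / det(I−A) ≈
  [   1.63178     0.28544     0.39962     0.71361]
  [   0.39645     1.60482     0.91342     0.67872]
  [   0.58793     0.71995     1.67460     0.96654]
  [   1.01808     0.76118     1.06565     1.90295]
The output multiplier for sector j is the column-j sum of the Leontief inverse (I − A)⁻¹ = adj(I−A) / det(I−A).
Column 2 of adj(I−A): (0.090000, 0.506000, 0.227000, 0.240000); det(I−A) = 0.3153.
m_2 = (0.090000 + 0.506000 + 0.227000 + 0.240000) / 0.3153 = 1.063 / 0.3153 ≈ 3.3714.

m_2 = 3.3714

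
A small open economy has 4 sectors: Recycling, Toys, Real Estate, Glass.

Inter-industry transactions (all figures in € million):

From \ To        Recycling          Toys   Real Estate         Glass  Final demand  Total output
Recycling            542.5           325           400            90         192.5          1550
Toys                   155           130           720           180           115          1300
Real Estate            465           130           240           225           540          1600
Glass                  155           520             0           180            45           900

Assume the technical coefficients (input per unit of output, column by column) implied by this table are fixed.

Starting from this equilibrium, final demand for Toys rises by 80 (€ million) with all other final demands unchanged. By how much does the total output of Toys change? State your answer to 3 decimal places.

Δx_2 = 167.634

Technical coefficients a_ij = z_ij / X_j:
  a_11 = 542.5/1550 = 0.35, a_21 = 155/1550 = 0.10, a_31 = 465/1550 = 0.30, a_41 = 155/1550 = 0.10
  a_12 = 325/1300 = 0.25, a_22 = 130/1300 = 0.10, a_32 = 130/1300 = 0.10, a_42 = 520/1300 = 0.40
  a_13 = 400/1600 = 0.25, a_23 = 720/1600 = 0.45, a_33 = 240/1600 = 0.15, a_43 = 0/1600 = 0.00
  a_14 = 90/900 = 0.10, a_24 = 180/900 = 0.20, a_34 = 225/900 = 0.25, a_44 = 180/900 = 0.20
I − A =
  [   0.65    -0.25    -0.25    -0.10]
  [  -0.10     0.90    -0.45    -0.20]
  [  -0.30    -0.10     0.85    -0.25]
  [  -0.10    -0.40     0.00     0.80]
Compute the cofactors C_ij = (−1)^(i+j)·(3×3 minor ij) of I−A; the adjugate is their transpose:
adj(I−A) = Cᵀ =
  [ 0.463000   0.249000   0.268000   0.203875]
  [ 0.204250   0.367250   0.254500   0.196875]
  [ 0.234500   0.194250   0.378000   0.196000]
  [ 0.160000   0.214750   0.160750   0.343000]
det(I−A) = Σ_j (I−A)_1j·C_1j = (0.65)(0.463000) + (-0.25)(0.204250) + (-0.25)(0.234500) + (-0.10)(0.160000) = 0.1752625
(I − A)⁻¹ = adj(I−A) / det(I−A) ≈
  [   2.6418     1.4207     1.5291     1.1633]
  [   1.1654     2.0954     1.4521     1.1233]
  [   1.3380     1.1083     2.1568     1.1183]
  [   0.9129     1.2253     0.9172     1.9571]
Δx = (I − A)⁻¹ Δd with Δd having +80 in the Toys component and 0 elsewhere.
So Δx_2 = L_22 · (+80), where L_22 = adj(I−A)_22 / det(I−A) = 0.367250 / 0.1752625.
Δx_2 = 0.367250 × (+80) / 0.1752625 = 29.38 / 0.1752625 ≈ 167.634.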